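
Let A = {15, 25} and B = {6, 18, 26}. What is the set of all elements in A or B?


A ∪ B = all elements in A or B (or both)
A = {15, 25}
B = {6, 18, 26}
A ∪ B = {6, 15, 18, 25, 26}

A ∪ B = {6, 15, 18, 25, 26}


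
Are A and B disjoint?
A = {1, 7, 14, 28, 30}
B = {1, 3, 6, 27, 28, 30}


Disjoint means A ∩ B = ∅.
A ∩ B = {1, 28, 30}
A ∩ B ≠ ∅, so A and B are NOT disjoint.

No, A and B are not disjoint (A ∩ B = {1, 28, 30})


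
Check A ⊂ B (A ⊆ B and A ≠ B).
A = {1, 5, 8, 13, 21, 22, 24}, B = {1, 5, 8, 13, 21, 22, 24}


A ⊂ B requires: A ⊆ B AND A ≠ B.
A ⊆ B? Yes
A = B? Yes
A = B, so A is not a PROPER subset.

No, A is not a proper subset of B


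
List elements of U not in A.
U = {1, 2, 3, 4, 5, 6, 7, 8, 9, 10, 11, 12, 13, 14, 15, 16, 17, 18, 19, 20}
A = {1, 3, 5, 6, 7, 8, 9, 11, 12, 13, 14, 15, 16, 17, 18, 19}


Aᶜ = U \ A = elements in U but not in A
U = {1, 2, 3, 4, 5, 6, 7, 8, 9, 10, 11, 12, 13, 14, 15, 16, 17, 18, 19, 20}
A = {1, 3, 5, 6, 7, 8, 9, 11, 12, 13, 14, 15, 16, 17, 18, 19}
Aᶜ = {2, 4, 10, 20}

Aᶜ = {2, 4, 10, 20}


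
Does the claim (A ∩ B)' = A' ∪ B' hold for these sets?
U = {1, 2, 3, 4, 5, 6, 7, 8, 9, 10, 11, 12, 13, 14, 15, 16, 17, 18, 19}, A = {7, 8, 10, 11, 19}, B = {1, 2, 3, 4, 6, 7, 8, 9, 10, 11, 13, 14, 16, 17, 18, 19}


LHS: A ∩ B = {7, 8, 10, 11, 19}
(A ∩ B)' = U \ (A ∩ B) = {1, 2, 3, 4, 5, 6, 9, 12, 13, 14, 15, 16, 17, 18}
A' = {1, 2, 3, 4, 5, 6, 9, 12, 13, 14, 15, 16, 17, 18}, B' = {5, 12, 15}
Claimed RHS: A' ∪ B' = {1, 2, 3, 4, 5, 6, 9, 12, 13, 14, 15, 16, 17, 18}
Identity is VALID: LHS = RHS = {1, 2, 3, 4, 5, 6, 9, 12, 13, 14, 15, 16, 17, 18} ✓

Identity is valid. (A ∩ B)' = A' ∪ B' = {1, 2, 3, 4, 5, 6, 9, 12, 13, 14, 15, 16, 17, 18}


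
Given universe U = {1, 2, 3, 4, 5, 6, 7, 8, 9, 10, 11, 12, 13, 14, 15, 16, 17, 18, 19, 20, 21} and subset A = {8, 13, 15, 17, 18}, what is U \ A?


Aᶜ = U \ A = elements in U but not in A
U = {1, 2, 3, 4, 5, 6, 7, 8, 9, 10, 11, 12, 13, 14, 15, 16, 17, 18, 19, 20, 21}
A = {8, 13, 15, 17, 18}
Aᶜ = {1, 2, 3, 4, 5, 6, 7, 9, 10, 11, 12, 14, 16, 19, 20, 21}

Aᶜ = {1, 2, 3, 4, 5, 6, 7, 9, 10, 11, 12, 14, 16, 19, 20, 21}


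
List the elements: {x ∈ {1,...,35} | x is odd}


Checking each candidate:
Condition: odd numbers in {1,...,35}
Result = {1, 3, 5, 7, 9, 11, 13, 15, 17, 19, 21, 23, 25, 27, 29, 31, 33, 35}

{1, 3, 5, 7, 9, 11, 13, 15, 17, 19, 21, 23, 25, 27, 29, 31, 33, 35}


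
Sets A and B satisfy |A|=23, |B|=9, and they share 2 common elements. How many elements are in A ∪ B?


|A ∪ B| = |A| + |B| - |A ∩ B|
= 23 + 9 - 2
= 30

|A ∪ B| = 30


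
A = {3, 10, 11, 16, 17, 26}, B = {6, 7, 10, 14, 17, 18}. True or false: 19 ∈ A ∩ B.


A = {3, 10, 11, 16, 17, 26}, B = {6, 7, 10, 14, 17, 18}
A ∩ B = elements in both A and B
A ∩ B = {10, 17}
Checking if 19 ∈ A ∩ B
19 is not in A ∩ B → False

19 ∉ A ∩ B


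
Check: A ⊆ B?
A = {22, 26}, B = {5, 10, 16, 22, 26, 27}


A ⊆ B means every element of A is in B.
All elements of A are in B.
So A ⊆ B.

Yes, A ⊆ B


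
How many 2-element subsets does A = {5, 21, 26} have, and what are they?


|A| = 3, so A has C(3,2) = 3 subsets of size 2.
Enumerate by choosing 2 elements from A at a time:
{5, 21}, {5, 26}, {21, 26}

2-element subsets (3 total): {5, 21}, {5, 26}, {21, 26}


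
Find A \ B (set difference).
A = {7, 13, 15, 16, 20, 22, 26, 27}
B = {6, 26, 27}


A \ B = elements in A but not in B
A = {7, 13, 15, 16, 20, 22, 26, 27}
B = {6, 26, 27}
Remove from A any elements in B
A \ B = {7, 13, 15, 16, 20, 22}

A \ B = {7, 13, 15, 16, 20, 22}


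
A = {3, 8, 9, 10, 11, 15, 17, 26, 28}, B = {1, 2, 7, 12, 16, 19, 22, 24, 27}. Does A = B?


Two sets are equal iff they have exactly the same elements.
A = {3, 8, 9, 10, 11, 15, 17, 26, 28}
B = {1, 2, 7, 12, 16, 19, 22, 24, 27}
Differences: {1, 2, 3, 7, 8, 9, 10, 11, 12, 15, 16, 17, 19, 22, 24, 26, 27, 28}
A ≠ B

No, A ≠ B


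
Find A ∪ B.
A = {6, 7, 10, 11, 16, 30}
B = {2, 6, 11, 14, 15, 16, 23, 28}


A ∪ B = all elements in A or B (or both)
A = {6, 7, 10, 11, 16, 30}
B = {2, 6, 11, 14, 15, 16, 23, 28}
A ∪ B = {2, 6, 7, 10, 11, 14, 15, 16, 23, 28, 30}

A ∪ B = {2, 6, 7, 10, 11, 14, 15, 16, 23, 28, 30}


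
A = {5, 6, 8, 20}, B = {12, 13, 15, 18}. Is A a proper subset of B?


A ⊂ B requires: A ⊆ B AND A ≠ B.
A ⊆ B? No
A ⊄ B, so A is not a proper subset.

No, A is not a proper subset of B


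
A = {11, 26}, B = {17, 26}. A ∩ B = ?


A ∩ B = elements in both A and B
A = {11, 26}
B = {17, 26}
A ∩ B = {26}

A ∩ B = {26}


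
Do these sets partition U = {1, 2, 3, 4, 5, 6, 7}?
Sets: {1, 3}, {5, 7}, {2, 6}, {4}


A partition requires: (1) non-empty parts, (2) pairwise disjoint, (3) union = U
Parts: {1, 3}, {5, 7}, {2, 6}, {4}
Union of parts: {1, 2, 3, 4, 5, 6, 7}
U = {1, 2, 3, 4, 5, 6, 7}
All non-empty? True
Pairwise disjoint? True
Covers U? True

Yes, valid partition


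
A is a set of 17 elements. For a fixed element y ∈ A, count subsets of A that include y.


Subsets of A containing y correspond to subsets of A \ {y}, which has 16 elements.
Count = 2^(n-1) = 2^16
= 65536

Number of subsets containing y = 65536


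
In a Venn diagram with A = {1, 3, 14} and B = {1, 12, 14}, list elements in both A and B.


A = {1, 3, 14}
B = {1, 12, 14}
Region: in both A and B
Elements: {1, 14}

Elements in both A and B: {1, 14}


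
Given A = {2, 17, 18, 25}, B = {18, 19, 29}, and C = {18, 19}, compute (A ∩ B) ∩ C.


A ∩ B = {18}
(A ∩ B) ∩ C = {18}

A ∩ B ∩ C = {18}


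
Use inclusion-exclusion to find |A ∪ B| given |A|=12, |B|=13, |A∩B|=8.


|A ∪ B| = |A| + |B| - |A ∩ B|
= 12 + 13 - 8
= 17

|A ∪ B| = 17


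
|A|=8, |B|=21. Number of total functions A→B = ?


Each of |A| = 8 inputs maps to any of |B| = 21 outputs.
# functions = |B|^|A| = 21^8
= 37822859361

Number of functions = 37822859361


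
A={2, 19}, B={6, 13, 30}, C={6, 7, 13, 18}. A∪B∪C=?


A ∪ B = {2, 6, 13, 19, 30}
(A ∪ B) ∪ C = {2, 6, 7, 13, 18, 19, 30}

A ∪ B ∪ C = {2, 6, 7, 13, 18, 19, 30}


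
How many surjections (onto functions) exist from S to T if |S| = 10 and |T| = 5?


n = |S| = 10, k = |T| = 5. Surjections via inclusion-exclusion:
S(n,k) = Σ(-1)^i × C(k,i) × (k-i)^n, i=0 to k
i=0: (-1)^0×C(5,0)×5^10 = 9765625
i=1: (-1)^1×C(5,1)×4^10 = -5242880
i=2: (-1)^2×C(5,2)×3^10 = 590490
i=3: (-1)^3×C(5,3)×2^10 = -10240
i=4: (-1)^4×C(5,4)×1^10 = 5
i=5: (-1)^5×C(5,5)×0^10 = 0
Total = 5103000

Number of surjections = 5103000


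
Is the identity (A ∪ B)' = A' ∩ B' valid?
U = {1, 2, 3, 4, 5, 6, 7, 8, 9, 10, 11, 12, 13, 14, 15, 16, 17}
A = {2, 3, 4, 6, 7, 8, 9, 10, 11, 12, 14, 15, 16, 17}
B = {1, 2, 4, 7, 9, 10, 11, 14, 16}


LHS: A ∪ B = {1, 2, 3, 4, 6, 7, 8, 9, 10, 11, 12, 14, 15, 16, 17}
(A ∪ B)' = U \ (A ∪ B) = {5, 13}
A' = {1, 5, 13}, B' = {3, 5, 6, 8, 12, 13, 15, 17}
Claimed RHS: A' ∩ B' = {5, 13}
Identity is VALID: LHS = RHS = {5, 13} ✓

Identity is valid. (A ∪ B)' = A' ∩ B' = {5, 13}


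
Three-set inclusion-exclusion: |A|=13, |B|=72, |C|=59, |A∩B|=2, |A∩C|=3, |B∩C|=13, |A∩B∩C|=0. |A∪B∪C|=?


|A∪B∪C| = |A|+|B|+|C| - |A∩B|-|A∩C|-|B∩C| + |A∩B∩C|
= 13+72+59 - 2-3-13 + 0
= 144 - 18 + 0
= 126

|A ∪ B ∪ C| = 126


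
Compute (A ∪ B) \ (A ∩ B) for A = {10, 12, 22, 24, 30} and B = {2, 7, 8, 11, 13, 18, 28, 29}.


A △ B = (A \ B) ∪ (B \ A) = elements in exactly one of A or B
A \ B = {10, 12, 22, 24, 30}
B \ A = {2, 7, 8, 11, 13, 18, 28, 29}
A △ B = {2, 7, 8, 10, 11, 12, 13, 18, 22, 24, 28, 29, 30}

A △ B = {2, 7, 8, 10, 11, 12, 13, 18, 22, 24, 28, 29, 30}


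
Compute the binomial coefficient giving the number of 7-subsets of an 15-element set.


C(n,k) = n! / (k!(n-k)!)
C(15,7) = 15! / (7!8!)
= 6435

C(15,7) = 6435


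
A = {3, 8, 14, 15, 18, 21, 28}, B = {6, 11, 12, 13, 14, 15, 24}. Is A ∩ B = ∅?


Disjoint means A ∩ B = ∅.
A ∩ B = {14, 15}
A ∩ B ≠ ∅, so A and B are NOT disjoint.

No, A and B are not disjoint (A ∩ B = {14, 15})


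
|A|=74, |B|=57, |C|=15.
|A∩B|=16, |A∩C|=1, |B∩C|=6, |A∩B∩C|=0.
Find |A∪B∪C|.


|A∪B∪C| = |A|+|B|+|C| - |A∩B|-|A∩C|-|B∩C| + |A∩B∩C|
= 74+57+15 - 16-1-6 + 0
= 146 - 23 + 0
= 123

|A ∪ B ∪ C| = 123


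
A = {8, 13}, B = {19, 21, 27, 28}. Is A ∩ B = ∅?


Disjoint means A ∩ B = ∅.
A ∩ B = ∅
A ∩ B = ∅, so A and B are disjoint.

Yes, A and B are disjoint


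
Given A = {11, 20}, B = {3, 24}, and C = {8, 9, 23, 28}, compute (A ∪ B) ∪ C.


A ∪ B = {3, 11, 20, 24}
(A ∪ B) ∪ C = {3, 8, 9, 11, 20, 23, 24, 28}

A ∪ B ∪ C = {3, 8, 9, 11, 20, 23, 24, 28}


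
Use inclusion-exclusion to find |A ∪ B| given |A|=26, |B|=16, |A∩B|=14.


|A ∪ B| = |A| + |B| - |A ∩ B|
= 26 + 16 - 14
= 28

|A ∪ B| = 28


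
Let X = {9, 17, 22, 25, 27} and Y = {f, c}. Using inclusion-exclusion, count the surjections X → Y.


n = |X| = 5, k = |Y| = 2. Surjections via inclusion-exclusion:
S(n,k) = Σ(-1)^i × C(k,i) × (k-i)^n, i=0 to k
i=0: (-1)^0×C(2,0)×2^5 = 32
i=1: (-1)^1×C(2,1)×1^5 = -2
i=2: (-1)^2×C(2,2)×0^5 = 0
Total = 30

Number of surjections = 30


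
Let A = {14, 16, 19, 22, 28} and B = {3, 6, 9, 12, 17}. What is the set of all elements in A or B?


A ∪ B = all elements in A or B (or both)
A = {14, 16, 19, 22, 28}
B = {3, 6, 9, 12, 17}
A ∪ B = {3, 6, 9, 12, 14, 16, 17, 19, 22, 28}

A ∪ B = {3, 6, 9, 12, 14, 16, 17, 19, 22, 28}


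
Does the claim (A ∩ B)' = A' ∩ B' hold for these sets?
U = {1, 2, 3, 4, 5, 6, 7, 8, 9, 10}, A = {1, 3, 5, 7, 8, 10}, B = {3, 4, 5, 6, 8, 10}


LHS: A ∩ B = {3, 5, 8, 10}
(A ∩ B)' = U \ (A ∩ B) = {1, 2, 4, 6, 7, 9}
A' = {2, 4, 6, 9}, B' = {1, 2, 7, 9}
Claimed RHS: A' ∩ B' = {2, 9}
Identity is INVALID: LHS = {1, 2, 4, 6, 7, 9} but the RHS claimed here equals {2, 9}. The correct form is (A ∩ B)' = A' ∪ B'.

Identity is invalid: (A ∩ B)' = {1, 2, 4, 6, 7, 9} but A' ∩ B' = {2, 9}. The correct De Morgan law is (A ∩ B)' = A' ∪ B'.


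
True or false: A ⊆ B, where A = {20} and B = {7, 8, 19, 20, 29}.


A ⊆ B means every element of A is in B.
All elements of A are in B.
So A ⊆ B.

Yes, A ⊆ B


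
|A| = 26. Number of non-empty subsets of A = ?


Total subsets = 2^n = 2^26 = 67108864
Non-empty subsets exclude the empty set: 2^n - 1
= 67108864 - 1
= 67108863

Number of non-empty subsets = 67108863


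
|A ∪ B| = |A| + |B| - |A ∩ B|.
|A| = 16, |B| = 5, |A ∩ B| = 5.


|A ∪ B| = |A| + |B| - |A ∩ B|
= 16 + 5 - 5
= 16

|A ∪ B| = 16


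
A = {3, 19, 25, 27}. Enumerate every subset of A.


|A| = 4, so |P(A)| = 2^4 = 16
Enumerate subsets by cardinality (0 to 4):
∅, {3}, {19}, {25}, {27}, {3, 19}, {3, 25}, {3, 27}, {19, 25}, {19, 27}, {25, 27}, {3, 19, 25}, {3, 19, 27}, {3, 25, 27}, {19, 25, 27}, {3, 19, 25, 27}

P(A) has 16 subsets: ∅, {3}, {19}, {25}, {27}, {3, 19}, {3, 25}, {3, 27}, {19, 25}, {19, 27}, {25, 27}, {3, 19, 25}, {3, 19, 27}, {3, 25, 27}, {19, 25, 27}, {3, 19, 25, 27}


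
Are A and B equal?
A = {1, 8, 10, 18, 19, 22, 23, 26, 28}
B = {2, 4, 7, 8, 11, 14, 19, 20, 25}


Two sets are equal iff they have exactly the same elements.
A = {1, 8, 10, 18, 19, 22, 23, 26, 28}
B = {2, 4, 7, 8, 11, 14, 19, 20, 25}
Differences: {1, 2, 4, 7, 10, 11, 14, 18, 20, 22, 23, 25, 26, 28}
A ≠ B

No, A ≠ B


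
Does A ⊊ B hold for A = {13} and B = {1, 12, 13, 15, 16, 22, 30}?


A ⊂ B requires: A ⊆ B AND A ≠ B.
A ⊆ B? Yes
A = B? No
A ⊂ B: Yes (A is a proper subset of B)

Yes, A ⊂ B


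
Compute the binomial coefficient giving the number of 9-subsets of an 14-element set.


C(n,k) = n! / (k!(n-k)!)
C(14,9) = 14! / (9!5!)
= 2002

C(14,9) = 2002


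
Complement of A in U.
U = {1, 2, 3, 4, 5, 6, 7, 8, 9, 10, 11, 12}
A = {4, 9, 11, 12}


Aᶜ = U \ A = elements in U but not in A
U = {1, 2, 3, 4, 5, 6, 7, 8, 9, 10, 11, 12}
A = {4, 9, 11, 12}
Aᶜ = {1, 2, 3, 5, 6, 7, 8, 10}

Aᶜ = {1, 2, 3, 5, 6, 7, 8, 10}


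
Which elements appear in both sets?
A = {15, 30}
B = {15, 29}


A ∩ B = elements in both A and B
A = {15, 30}
B = {15, 29}
A ∩ B = {15}

A ∩ B = {15}


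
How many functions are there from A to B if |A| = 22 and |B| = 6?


Each of |A| = 22 inputs maps to any of |B| = 6 outputs.
# functions = |B|^|A| = 6^22
= 131621703842267136

Number of functions = 131621703842267136


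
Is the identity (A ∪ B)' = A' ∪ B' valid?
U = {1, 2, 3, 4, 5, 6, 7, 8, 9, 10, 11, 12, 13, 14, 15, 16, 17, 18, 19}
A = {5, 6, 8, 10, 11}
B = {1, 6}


LHS: A ∪ B = {1, 5, 6, 8, 10, 11}
(A ∪ B)' = U \ (A ∪ B) = {2, 3, 4, 7, 9, 12, 13, 14, 15, 16, 17, 18, 19}
A' = {1, 2, 3, 4, 7, 9, 12, 13, 14, 15, 16, 17, 18, 19}, B' = {2, 3, 4, 5, 7, 8, 9, 10, 11, 12, 13, 14, 15, 16, 17, 18, 19}
Claimed RHS: A' ∪ B' = {1, 2, 3, 4, 5, 7, 8, 9, 10, 11, 12, 13, 14, 15, 16, 17, 18, 19}
Identity is INVALID: LHS = {2, 3, 4, 7, 9, 12, 13, 14, 15, 16, 17, 18, 19} but the RHS claimed here equals {1, 2, 3, 4, 5, 7, 8, 9, 10, 11, 12, 13, 14, 15, 16, 17, 18, 19}. The correct form is (A ∪ B)' = A' ∩ B'.

Identity is invalid: (A ∪ B)' = {2, 3, 4, 7, 9, 12, 13, 14, 15, 16, 17, 18, 19} but A' ∪ B' = {1, 2, 3, 4, 5, 7, 8, 9, 10, 11, 12, 13, 14, 15, 16, 17, 18, 19}. The correct De Morgan law is (A ∪ B)' = A' ∩ B'.


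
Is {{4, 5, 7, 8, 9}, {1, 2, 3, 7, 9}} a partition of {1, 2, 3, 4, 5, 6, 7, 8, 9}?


A partition requires: (1) non-empty parts, (2) pairwise disjoint, (3) union = U
Parts: {4, 5, 7, 8, 9}, {1, 2, 3, 7, 9}
Union of parts: {1, 2, 3, 4, 5, 7, 8, 9}
U = {1, 2, 3, 4, 5, 6, 7, 8, 9}
All non-empty? True
Pairwise disjoint? False
Covers U? False

No, not a valid partition


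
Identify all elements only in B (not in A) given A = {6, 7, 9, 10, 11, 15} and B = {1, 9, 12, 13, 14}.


A = {6, 7, 9, 10, 11, 15}
B = {1, 9, 12, 13, 14}
Region: only in B (not in A)
Elements: {1, 12, 13, 14}

Elements only in B (not in A): {1, 12, 13, 14}


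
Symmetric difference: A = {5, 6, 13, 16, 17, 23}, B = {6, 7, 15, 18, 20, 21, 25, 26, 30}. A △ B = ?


A △ B = (A \ B) ∪ (B \ A) = elements in exactly one of A or B
A \ B = {5, 13, 16, 17, 23}
B \ A = {7, 15, 18, 20, 21, 25, 26, 30}
A △ B = {5, 7, 13, 15, 16, 17, 18, 20, 21, 23, 25, 26, 30}

A △ B = {5, 7, 13, 15, 16, 17, 18, 20, 21, 23, 25, 26, 30}


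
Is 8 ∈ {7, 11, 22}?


A = {7, 11, 22}
Checking if 8 is in A
8 is not in A → False

8 ∉ A


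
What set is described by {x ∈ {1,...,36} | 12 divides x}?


Checking each candidate:
Condition: multiples of 12 in {1,...,36}
Result = {12, 24, 36}

{12, 24, 36}


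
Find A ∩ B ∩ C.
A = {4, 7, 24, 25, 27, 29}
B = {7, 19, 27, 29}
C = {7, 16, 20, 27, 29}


A ∩ B = {7, 27, 29}
(A ∩ B) ∩ C = {7, 27, 29}

A ∩ B ∩ C = {7, 27, 29}


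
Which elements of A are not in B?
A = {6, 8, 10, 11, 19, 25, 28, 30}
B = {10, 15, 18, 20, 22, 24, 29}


A \ B = elements in A but not in B
A = {6, 8, 10, 11, 19, 25, 28, 30}
B = {10, 15, 18, 20, 22, 24, 29}
Remove from A any elements in B
A \ B = {6, 8, 11, 19, 25, 28, 30}

A \ B = {6, 8, 11, 19, 25, 28, 30}


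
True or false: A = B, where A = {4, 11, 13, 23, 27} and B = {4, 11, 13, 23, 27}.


Two sets are equal iff they have exactly the same elements.
A = {4, 11, 13, 23, 27}
B = {4, 11, 13, 23, 27}
Same elements → A = B

Yes, A = B


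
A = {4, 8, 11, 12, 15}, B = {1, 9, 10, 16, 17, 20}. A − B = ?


A \ B = elements in A but not in B
A = {4, 8, 11, 12, 15}
B = {1, 9, 10, 16, 17, 20}
Remove from A any elements in B
A \ B = {4, 8, 11, 12, 15}

A \ B = {4, 8, 11, 12, 15}


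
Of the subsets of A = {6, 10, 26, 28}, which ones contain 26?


A subset of A contains 26 iff the remaining 3 elements form any subset of A \ {26}.
Count: 2^(n-1) = 2^3 = 8
Subsets containing 26: {26}, {6, 26}, {10, 26}, {26, 28}, {6, 10, 26}, {6, 26, 28}, {10, 26, 28}, {6, 10, 26, 28}

Subsets containing 26 (8 total): {26}, {6, 26}, {10, 26}, {26, 28}, {6, 10, 26}, {6, 26, 28}, {10, 26, 28}, {6, 10, 26, 28}


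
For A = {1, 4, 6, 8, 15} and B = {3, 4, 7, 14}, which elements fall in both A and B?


A = {1, 4, 6, 8, 15}
B = {3, 4, 7, 14}
Region: in both A and B
Elements: {4}

Elements in both A and B: {4}


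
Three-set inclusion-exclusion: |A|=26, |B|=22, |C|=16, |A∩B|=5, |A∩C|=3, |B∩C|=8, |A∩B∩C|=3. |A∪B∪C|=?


|A∪B∪C| = |A|+|B|+|C| - |A∩B|-|A∩C|-|B∩C| + |A∩B∩C|
= 26+22+16 - 5-3-8 + 3
= 64 - 16 + 3
= 51

|A ∪ B ∪ C| = 51


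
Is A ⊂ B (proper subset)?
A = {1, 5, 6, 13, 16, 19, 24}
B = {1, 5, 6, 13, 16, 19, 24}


A ⊂ B requires: A ⊆ B AND A ≠ B.
A ⊆ B? Yes
A = B? Yes
A = B, so A is not a PROPER subset.

No, A is not a proper subset of B


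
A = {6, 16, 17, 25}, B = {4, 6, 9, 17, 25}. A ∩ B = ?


A ∩ B = elements in both A and B
A = {6, 16, 17, 25}
B = {4, 6, 9, 17, 25}
A ∩ B = {6, 17, 25}

A ∩ B = {6, 17, 25}


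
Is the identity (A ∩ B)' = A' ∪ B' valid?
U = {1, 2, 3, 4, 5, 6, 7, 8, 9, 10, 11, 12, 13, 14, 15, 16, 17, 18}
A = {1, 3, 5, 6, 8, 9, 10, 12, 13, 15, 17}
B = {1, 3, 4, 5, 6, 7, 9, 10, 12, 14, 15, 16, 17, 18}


LHS: A ∩ B = {1, 3, 5, 6, 9, 10, 12, 15, 17}
(A ∩ B)' = U \ (A ∩ B) = {2, 4, 7, 8, 11, 13, 14, 16, 18}
A' = {2, 4, 7, 11, 14, 16, 18}, B' = {2, 8, 11, 13}
Claimed RHS: A' ∪ B' = {2, 4, 7, 8, 11, 13, 14, 16, 18}
Identity is VALID: LHS = RHS = {2, 4, 7, 8, 11, 13, 14, 16, 18} ✓

Identity is valid. (A ∩ B)' = A' ∪ B' = {2, 4, 7, 8, 11, 13, 14, 16, 18}


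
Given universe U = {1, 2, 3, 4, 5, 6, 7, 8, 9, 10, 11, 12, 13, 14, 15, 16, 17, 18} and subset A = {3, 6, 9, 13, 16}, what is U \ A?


Aᶜ = U \ A = elements in U but not in A
U = {1, 2, 3, 4, 5, 6, 7, 8, 9, 10, 11, 12, 13, 14, 15, 16, 17, 18}
A = {3, 6, 9, 13, 16}
Aᶜ = {1, 2, 4, 5, 7, 8, 10, 11, 12, 14, 15, 17, 18}

Aᶜ = {1, 2, 4, 5, 7, 8, 10, 11, 12, 14, 15, 17, 18}


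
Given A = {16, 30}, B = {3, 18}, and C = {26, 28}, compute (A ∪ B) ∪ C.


A ∪ B = {3, 16, 18, 30}
(A ∪ B) ∪ C = {3, 16, 18, 26, 28, 30}

A ∪ B ∪ C = {3, 16, 18, 26, 28, 30}


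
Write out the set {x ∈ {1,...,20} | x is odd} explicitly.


Checking each candidate:
Condition: odd numbers in {1,...,20}
Result = {1, 3, 5, 7, 9, 11, 13, 15, 17, 19}

{1, 3, 5, 7, 9, 11, 13, 15, 17, 19}


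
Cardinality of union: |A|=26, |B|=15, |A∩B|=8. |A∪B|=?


|A ∪ B| = |A| + |B| - |A ∩ B|
= 26 + 15 - 8
= 33

|A ∪ B| = 33


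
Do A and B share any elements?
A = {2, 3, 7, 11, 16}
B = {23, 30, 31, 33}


Disjoint means A ∩ B = ∅.
A ∩ B = ∅
A ∩ B = ∅, so A and B are disjoint.

No — A and B share no elements (A ∩ B = ∅), so they are disjoint


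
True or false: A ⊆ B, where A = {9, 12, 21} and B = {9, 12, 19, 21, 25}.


A ⊆ B means every element of A is in B.
All elements of A are in B.
So A ⊆ B.

Yes, A ⊆ B


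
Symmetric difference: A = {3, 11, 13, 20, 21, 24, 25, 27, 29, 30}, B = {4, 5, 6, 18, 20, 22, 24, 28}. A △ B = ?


A △ B = (A \ B) ∪ (B \ A) = elements in exactly one of A or B
A \ B = {3, 11, 13, 21, 25, 27, 29, 30}
B \ A = {4, 5, 6, 18, 22, 28}
A △ B = {3, 4, 5, 6, 11, 13, 18, 21, 22, 25, 27, 28, 29, 30}

A △ B = {3, 4, 5, 6, 11, 13, 18, 21, 22, 25, 27, 28, 29, 30}


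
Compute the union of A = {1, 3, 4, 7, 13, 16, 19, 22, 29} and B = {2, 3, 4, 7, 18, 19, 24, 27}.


A ∪ B = all elements in A or B (or both)
A = {1, 3, 4, 7, 13, 16, 19, 22, 29}
B = {2, 3, 4, 7, 18, 19, 24, 27}
A ∪ B = {1, 2, 3, 4, 7, 13, 16, 18, 19, 22, 24, 27, 29}

A ∪ B = {1, 2, 3, 4, 7, 13, 16, 18, 19, 22, 24, 27, 29}


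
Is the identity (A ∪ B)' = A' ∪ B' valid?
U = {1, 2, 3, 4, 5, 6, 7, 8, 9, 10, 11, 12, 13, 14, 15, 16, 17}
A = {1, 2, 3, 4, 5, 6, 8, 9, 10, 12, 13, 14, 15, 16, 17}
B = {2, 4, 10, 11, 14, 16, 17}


LHS: A ∪ B = {1, 2, 3, 4, 5, 6, 8, 9, 10, 11, 12, 13, 14, 15, 16, 17}
(A ∪ B)' = U \ (A ∪ B) = {7}
A' = {7, 11}, B' = {1, 3, 5, 6, 7, 8, 9, 12, 13, 15}
Claimed RHS: A' ∪ B' = {1, 3, 5, 6, 7, 8, 9, 11, 12, 13, 15}
Identity is INVALID: LHS = {7} but the RHS claimed here equals {1, 3, 5, 6, 7, 8, 9, 11, 12, 13, 15}. The correct form is (A ∪ B)' = A' ∩ B'.

Identity is invalid: (A ∪ B)' = {7} but A' ∪ B' = {1, 3, 5, 6, 7, 8, 9, 11, 12, 13, 15}. The correct De Morgan law is (A ∪ B)' = A' ∩ B'.


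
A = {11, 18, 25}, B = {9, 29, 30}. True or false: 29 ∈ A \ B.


A = {11, 18, 25}, B = {9, 29, 30}
A \ B = elements in A but not in B
A \ B = {11, 18, 25}
Checking if 29 ∈ A \ B
29 is not in A \ B → False

29 ∉ A \ B


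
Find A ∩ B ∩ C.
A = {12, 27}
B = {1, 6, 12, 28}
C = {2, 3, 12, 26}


A ∩ B = {12}
(A ∩ B) ∩ C = {12}

A ∩ B ∩ C = {12}


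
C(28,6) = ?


C(n,k) = n! / (k!(n-k)!)
C(28,6) = 28! / (6!22!)
= 376740

C(28,6) = 376740


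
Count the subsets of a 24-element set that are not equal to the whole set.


Total subsets = 2^n = 2^24 = 16777216
Proper subsets exclude the set itself: 2^n - 1
= 16777216 - 1
= 16777215

Number of proper subsets = 16777215


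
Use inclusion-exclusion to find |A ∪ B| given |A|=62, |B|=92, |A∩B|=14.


|A ∪ B| = |A| + |B| - |A ∩ B|
= 62 + 92 - 14
= 140

|A ∪ B| = 140


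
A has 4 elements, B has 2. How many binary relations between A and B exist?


A relation from A to B is any subset of A × B.
|A × B| = 4 × 2 = 8
# relations = 2^|A × B| = 2^8 = 256

Number of relations = 256


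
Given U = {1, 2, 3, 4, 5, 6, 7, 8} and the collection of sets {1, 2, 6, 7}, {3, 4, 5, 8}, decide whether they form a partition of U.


A partition requires: (1) non-empty parts, (2) pairwise disjoint, (3) union = U
Parts: {1, 2, 6, 7}, {3, 4, 5, 8}
Union of parts: {1, 2, 3, 4, 5, 6, 7, 8}
U = {1, 2, 3, 4, 5, 6, 7, 8}
All non-empty? True
Pairwise disjoint? True
Covers U? True

Yes, valid partition


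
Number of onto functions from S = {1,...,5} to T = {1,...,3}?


n = |S| = 5, k = |T| = 3. Surjections via inclusion-exclusion:
S(n,k) = Σ(-1)^i × C(k,i) × (k-i)^n, i=0 to k
i=0: (-1)^0×C(3,0)×3^5 = 243
i=1: (-1)^1×C(3,1)×2^5 = -96
i=2: (-1)^2×C(3,2)×1^5 = 3
i=3: (-1)^3×C(3,3)×0^5 = 0
Total = 150

Number of surjections = 150


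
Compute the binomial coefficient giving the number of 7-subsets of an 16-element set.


C(n,k) = n! / (k!(n-k)!)
C(16,7) = 16! / (7!9!)
= 11440

C(16,7) = 11440


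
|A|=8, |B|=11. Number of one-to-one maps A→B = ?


An injection sends each of |A| = 8 inputs to a distinct output in B.
# injections = |B|·(|B|-1)·…·(|B|-|A|+1) = 11! / (11 - 8)!
= 11 × 10 × 9 × 8 × 7 × 6 × 5 × 4
= 6652800

Number of injections = 6652800


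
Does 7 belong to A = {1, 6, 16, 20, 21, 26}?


A = {1, 6, 16, 20, 21, 26}
Checking if 7 is in A
7 is not in A → False

7 ∉ A


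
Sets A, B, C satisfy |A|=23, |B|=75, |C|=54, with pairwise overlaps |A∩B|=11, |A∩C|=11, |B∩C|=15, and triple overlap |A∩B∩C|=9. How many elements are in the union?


|A∪B∪C| = |A|+|B|+|C| - |A∩B|-|A∩C|-|B∩C| + |A∩B∩C|
= 23+75+54 - 11-11-15 + 9
= 152 - 37 + 9
= 124

|A ∪ B ∪ C| = 124


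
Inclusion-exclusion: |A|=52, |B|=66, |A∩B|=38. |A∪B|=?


|A ∪ B| = |A| + |B| - |A ∩ B|
= 52 + 66 - 38
= 80

|A ∪ B| = 80


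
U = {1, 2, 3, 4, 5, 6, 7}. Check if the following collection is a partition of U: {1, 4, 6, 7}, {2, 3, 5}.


A partition requires: (1) non-empty parts, (2) pairwise disjoint, (3) union = U
Parts: {1, 4, 6, 7}, {2, 3, 5}
Union of parts: {1, 2, 3, 4, 5, 6, 7}
U = {1, 2, 3, 4, 5, 6, 7}
All non-empty? True
Pairwise disjoint? True
Covers U? True

Yes, valid partition


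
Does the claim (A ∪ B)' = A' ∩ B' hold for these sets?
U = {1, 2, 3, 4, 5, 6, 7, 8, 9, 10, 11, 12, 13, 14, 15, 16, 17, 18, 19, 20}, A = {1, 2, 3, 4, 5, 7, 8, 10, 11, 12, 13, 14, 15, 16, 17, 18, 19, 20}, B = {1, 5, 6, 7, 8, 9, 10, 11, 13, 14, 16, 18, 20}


LHS: A ∪ B = {1, 2, 3, 4, 5, 6, 7, 8, 9, 10, 11, 12, 13, 14, 15, 16, 17, 18, 19, 20}
(A ∪ B)' = U \ (A ∪ B) = ∅
A' = {6, 9}, B' = {2, 3, 4, 12, 15, 17, 19}
Claimed RHS: A' ∩ B' = ∅
Identity is VALID: LHS = RHS = ∅ ✓

Identity is valid. (A ∪ B)' = A' ∩ B' = ∅


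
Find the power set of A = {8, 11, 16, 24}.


|A| = 4, so |P(A)| = 2^4 = 16
Enumerate subsets by cardinality (0 to 4):
∅, {8}, {11}, {16}, {24}, {8, 11}, {8, 16}, {8, 24}, {11, 16}, {11, 24}, {16, 24}, {8, 11, 16}, {8, 11, 24}, {8, 16, 24}, {11, 16, 24}, {8, 11, 16, 24}

P(A) has 16 subsets: ∅, {8}, {11}, {16}, {24}, {8, 11}, {8, 16}, {8, 24}, {11, 16}, {11, 24}, {16, 24}, {8, 11, 16}, {8, 11, 24}, {8, 16, 24}, {11, 16, 24}, {8, 11, 16, 24}


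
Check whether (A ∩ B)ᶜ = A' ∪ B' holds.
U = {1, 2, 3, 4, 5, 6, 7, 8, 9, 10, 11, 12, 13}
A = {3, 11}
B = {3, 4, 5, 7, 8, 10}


LHS: A ∩ B = {3}
(A ∩ B)' = U \ (A ∩ B) = {1, 2, 4, 5, 6, 7, 8, 9, 10, 11, 12, 13}
A' = {1, 2, 4, 5, 6, 7, 8, 9, 10, 12, 13}, B' = {1, 2, 6, 9, 11, 12, 13}
Claimed RHS: A' ∪ B' = {1, 2, 4, 5, 6, 7, 8, 9, 10, 11, 12, 13}
Identity is VALID: LHS = RHS = {1, 2, 4, 5, 6, 7, 8, 9, 10, 11, 12, 13} ✓

Identity is valid. (A ∩ B)' = A' ∪ B' = {1, 2, 4, 5, 6, 7, 8, 9, 10, 11, 12, 13}


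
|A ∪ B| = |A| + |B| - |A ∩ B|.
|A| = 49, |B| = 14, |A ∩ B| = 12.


|A ∪ B| = |A| + |B| - |A ∩ B|
= 49 + 14 - 12
= 51

|A ∪ B| = 51


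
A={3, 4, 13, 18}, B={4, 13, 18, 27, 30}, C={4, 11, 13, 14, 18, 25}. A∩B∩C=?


A ∩ B = {4, 13, 18}
(A ∩ B) ∩ C = {4, 13, 18}

A ∩ B ∩ C = {4, 13, 18}


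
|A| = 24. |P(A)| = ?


Number of subsets = 2^n
= 2^24
= 16777216

|P(A)| = 16777216


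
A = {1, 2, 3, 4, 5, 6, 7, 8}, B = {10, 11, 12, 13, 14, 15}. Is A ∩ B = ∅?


Disjoint means A ∩ B = ∅.
A ∩ B = ∅
A ∩ B = ∅, so A and B are disjoint.

Yes, A and B are disjoint


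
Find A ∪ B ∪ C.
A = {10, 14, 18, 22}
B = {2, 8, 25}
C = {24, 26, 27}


A ∪ B = {2, 8, 10, 14, 18, 22, 25}
(A ∪ B) ∪ C = {2, 8, 10, 14, 18, 22, 24, 25, 26, 27}

A ∪ B ∪ C = {2, 8, 10, 14, 18, 22, 24, 25, 26, 27}


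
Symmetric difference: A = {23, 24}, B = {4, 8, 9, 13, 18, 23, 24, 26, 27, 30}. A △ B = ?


A △ B = (A \ B) ∪ (B \ A) = elements in exactly one of A or B
A \ B = ∅
B \ A = {4, 8, 9, 13, 18, 26, 27, 30}
A △ B = {4, 8, 9, 13, 18, 26, 27, 30}

A △ B = {4, 8, 9, 13, 18, 26, 27, 30}


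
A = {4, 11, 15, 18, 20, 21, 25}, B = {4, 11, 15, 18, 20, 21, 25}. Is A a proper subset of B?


A ⊂ B requires: A ⊆ B AND A ≠ B.
A ⊆ B? Yes
A = B? Yes
A = B, so A is not a PROPER subset.

No, A is not a proper subset of B


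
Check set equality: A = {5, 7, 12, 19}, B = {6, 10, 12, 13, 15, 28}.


Two sets are equal iff they have exactly the same elements.
A = {5, 7, 12, 19}
B = {6, 10, 12, 13, 15, 28}
Differences: {5, 6, 7, 10, 13, 15, 19, 28}
A ≠ B

No, A ≠ B


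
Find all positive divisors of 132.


Checking each candidate:
Condition: positive divisors of 132
Result = {1, 2, 3, 4, 6, 11, 12, 22, 33, 44, 66, 132}

{1, 2, 3, 4, 6, 11, 12, 22, 33, 44, 66, 132}


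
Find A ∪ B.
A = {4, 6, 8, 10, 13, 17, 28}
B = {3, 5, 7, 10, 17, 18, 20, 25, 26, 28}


A ∪ B = all elements in A or B (or both)
A = {4, 6, 8, 10, 13, 17, 28}
B = {3, 5, 7, 10, 17, 18, 20, 25, 26, 28}
A ∪ B = {3, 4, 5, 6, 7, 8, 10, 13, 17, 18, 20, 25, 26, 28}

A ∪ B = {3, 4, 5, 6, 7, 8, 10, 13, 17, 18, 20, 25, 26, 28}


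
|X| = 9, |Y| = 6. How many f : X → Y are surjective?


n = |X| = 9, k = |Y| = 6. Surjections via inclusion-exclusion:
S(n,k) = Σ(-1)^i × C(k,i) × (k-i)^n, i=0 to k
i=0: (-1)^0×C(6,0)×6^9 = 10077696
i=1: (-1)^1×C(6,1)×5^9 = -11718750
i=2: (-1)^2×C(6,2)×4^9 = 3932160
i=3: (-1)^3×C(6,3)×3^9 = -393660
i=4: (-1)^4×C(6,4)×2^9 = 7680
i=5: (-1)^5×C(6,5)×1^9 = -6
i=6: (-1)^6×C(6,6)×0^9 = 0
Total = 1905120

Number of surjections = 1905120


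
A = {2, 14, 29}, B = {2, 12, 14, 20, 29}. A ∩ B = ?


A ∩ B = elements in both A and B
A = {2, 14, 29}
B = {2, 12, 14, 20, 29}
A ∩ B = {2, 14, 29}

A ∩ B = {2, 14, 29}


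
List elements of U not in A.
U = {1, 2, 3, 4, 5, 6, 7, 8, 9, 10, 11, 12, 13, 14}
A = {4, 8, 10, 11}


Aᶜ = U \ A = elements in U but not in A
U = {1, 2, 3, 4, 5, 6, 7, 8, 9, 10, 11, 12, 13, 14}
A = {4, 8, 10, 11}
Aᶜ = {1, 2, 3, 5, 6, 7, 9, 12, 13, 14}

Aᶜ = {1, 2, 3, 5, 6, 7, 9, 12, 13, 14}


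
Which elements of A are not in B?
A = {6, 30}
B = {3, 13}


A \ B = elements in A but not in B
A = {6, 30}
B = {3, 13}
Remove from A any elements in B
A \ B = {6, 30}

A \ B = {6, 30}


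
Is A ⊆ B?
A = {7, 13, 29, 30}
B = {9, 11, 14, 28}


A ⊆ B means every element of A is in B.
Elements in A not in B: {7, 13, 29, 30}
So A ⊄ B.

No, A ⊄ B


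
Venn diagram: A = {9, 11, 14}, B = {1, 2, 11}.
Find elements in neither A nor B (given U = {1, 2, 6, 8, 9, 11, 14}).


A = {9, 11, 14}
B = {1, 2, 11}
Region: in neither A nor B (given U = {1, 2, 6, 8, 9, 11, 14})
Elements: {6, 8}

Elements in neither A nor B (given U = {1, 2, 6, 8, 9, 11, 14}): {6, 8}


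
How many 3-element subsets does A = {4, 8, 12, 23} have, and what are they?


|A| = 4, so A has C(4,3) = 4 subsets of size 3.
Enumerate by choosing 3 elements from A at a time:
{4, 8, 12}, {4, 8, 23}, {4, 12, 23}, {8, 12, 23}

3-element subsets (4 total): {4, 8, 12}, {4, 8, 23}, {4, 12, 23}, {8, 12, 23}


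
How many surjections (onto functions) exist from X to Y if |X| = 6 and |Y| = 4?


n = |X| = 6, k = |Y| = 4. Surjections via inclusion-exclusion:
S(n,k) = Σ(-1)^i × C(k,i) × (k-i)^n, i=0 to k
i=0: (-1)^0×C(4,0)×4^6 = 4096
i=1: (-1)^1×C(4,1)×3^6 = -2916
i=2: (-1)^2×C(4,2)×2^6 = 384
i=3: (-1)^3×C(4,3)×1^6 = -4
i=4: (-1)^4×C(4,4)×0^6 = 0
Total = 1560

Number of surjections = 1560


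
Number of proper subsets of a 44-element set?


Total subsets = 2^n = 2^44 = 17592186044416
Proper subsets exclude the set itself: 2^n - 1
= 17592186044416 - 1
= 17592186044415

Number of proper subsets = 17592186044415


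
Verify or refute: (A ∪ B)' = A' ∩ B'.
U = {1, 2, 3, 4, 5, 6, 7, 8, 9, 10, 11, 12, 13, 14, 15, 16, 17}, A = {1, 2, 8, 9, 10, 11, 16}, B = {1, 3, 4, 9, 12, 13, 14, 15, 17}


LHS: A ∪ B = {1, 2, 3, 4, 8, 9, 10, 11, 12, 13, 14, 15, 16, 17}
(A ∪ B)' = U \ (A ∪ B) = {5, 6, 7}
A' = {3, 4, 5, 6, 7, 12, 13, 14, 15, 17}, B' = {2, 5, 6, 7, 8, 10, 11, 16}
Claimed RHS: A' ∩ B' = {5, 6, 7}
Identity is VALID: LHS = RHS = {5, 6, 7} ✓

Identity is valid. (A ∪ B)' = A' ∩ B' = {5, 6, 7}


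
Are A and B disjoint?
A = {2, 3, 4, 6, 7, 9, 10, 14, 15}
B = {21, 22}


Disjoint means A ∩ B = ∅.
A ∩ B = ∅
A ∩ B = ∅, so A and B are disjoint.

Yes, A and B are disjoint


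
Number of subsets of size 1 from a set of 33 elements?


C(n,k) = n! / (k!(n-k)!)
C(33,1) = 33! / (1!32!)
= 33

C(33,1) = 33


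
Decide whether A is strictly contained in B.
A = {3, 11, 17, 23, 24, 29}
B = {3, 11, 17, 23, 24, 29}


A ⊂ B requires: A ⊆ B AND A ≠ B.
A ⊆ B? Yes
A = B? Yes
A = B, so A is not a PROPER subset.

No, A is not a proper subset of B


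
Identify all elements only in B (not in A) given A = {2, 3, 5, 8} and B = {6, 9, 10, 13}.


A = {2, 3, 5, 8}
B = {6, 9, 10, 13}
Region: only in B (not in A)
Elements: {6, 9, 10, 13}

Elements only in B (not in A): {6, 9, 10, 13}


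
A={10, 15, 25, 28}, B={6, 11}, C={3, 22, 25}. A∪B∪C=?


A ∪ B = {6, 10, 11, 15, 25, 28}
(A ∪ B) ∪ C = {3, 6, 10, 11, 15, 22, 25, 28}

A ∪ B ∪ C = {3, 6, 10, 11, 15, 22, 25, 28}


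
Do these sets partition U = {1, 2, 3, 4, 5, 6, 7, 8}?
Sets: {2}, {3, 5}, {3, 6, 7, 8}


A partition requires: (1) non-empty parts, (2) pairwise disjoint, (3) union = U
Parts: {2}, {3, 5}, {3, 6, 7, 8}
Union of parts: {2, 3, 5, 6, 7, 8}
U = {1, 2, 3, 4, 5, 6, 7, 8}
All non-empty? True
Pairwise disjoint? False
Covers U? False

No, not a valid partition


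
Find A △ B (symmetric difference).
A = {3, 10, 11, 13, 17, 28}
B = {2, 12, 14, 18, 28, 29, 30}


A △ B = (A \ B) ∪ (B \ A) = elements in exactly one of A or B
A \ B = {3, 10, 11, 13, 17}
B \ A = {2, 12, 14, 18, 29, 30}
A △ B = {2, 3, 10, 11, 12, 13, 14, 17, 18, 29, 30}

A △ B = {2, 3, 10, 11, 12, 13, 14, 17, 18, 29, 30}


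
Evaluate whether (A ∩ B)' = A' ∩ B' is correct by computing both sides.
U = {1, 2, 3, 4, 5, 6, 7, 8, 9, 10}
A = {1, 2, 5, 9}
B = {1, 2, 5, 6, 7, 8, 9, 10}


LHS: A ∩ B = {1, 2, 5, 9}
(A ∩ B)' = U \ (A ∩ B) = {3, 4, 6, 7, 8, 10}
A' = {3, 4, 6, 7, 8, 10}, B' = {3, 4}
Claimed RHS: A' ∩ B' = {3, 4}
Identity is INVALID: LHS = {3, 4, 6, 7, 8, 10} but the RHS claimed here equals {3, 4}. The correct form is (A ∩ B)' = A' ∪ B'.

Identity is invalid: (A ∩ B)' = {3, 4, 6, 7, 8, 10} but A' ∩ B' = {3, 4}. The correct De Morgan law is (A ∩ B)' = A' ∪ B'.


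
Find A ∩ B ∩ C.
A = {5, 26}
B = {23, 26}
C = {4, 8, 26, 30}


A ∩ B = {26}
(A ∩ B) ∩ C = {26}

A ∩ B ∩ C = {26}


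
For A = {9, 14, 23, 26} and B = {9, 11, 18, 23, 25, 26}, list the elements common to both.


A ∩ B = elements in both A and B
A = {9, 14, 23, 26}
B = {9, 11, 18, 23, 25, 26}
A ∩ B = {9, 23, 26}

A ∩ B = {9, 23, 26}


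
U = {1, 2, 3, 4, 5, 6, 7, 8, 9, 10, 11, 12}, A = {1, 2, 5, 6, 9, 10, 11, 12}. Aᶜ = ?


Aᶜ = U \ A = elements in U but not in A
U = {1, 2, 3, 4, 5, 6, 7, 8, 9, 10, 11, 12}
A = {1, 2, 5, 6, 9, 10, 11, 12}
Aᶜ = {3, 4, 7, 8}

Aᶜ = {3, 4, 7, 8}


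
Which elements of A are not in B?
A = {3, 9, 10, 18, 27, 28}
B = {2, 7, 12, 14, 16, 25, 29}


A \ B = elements in A but not in B
A = {3, 9, 10, 18, 27, 28}
B = {2, 7, 12, 14, 16, 25, 29}
Remove from A any elements in B
A \ B = {3, 9, 10, 18, 27, 28}

A \ B = {3, 9, 10, 18, 27, 28}


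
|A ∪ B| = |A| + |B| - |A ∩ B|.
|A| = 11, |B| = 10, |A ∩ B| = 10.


|A ∪ B| = |A| + |B| - |A ∩ B|
= 11 + 10 - 10
= 11

|A ∪ B| = 11


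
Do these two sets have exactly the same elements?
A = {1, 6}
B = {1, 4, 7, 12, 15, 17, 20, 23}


Two sets are equal iff they have exactly the same elements.
A = {1, 6}
B = {1, 4, 7, 12, 15, 17, 20, 23}
Differences: {4, 6, 7, 12, 15, 17, 20, 23}
A ≠ B

No, A ≠ B


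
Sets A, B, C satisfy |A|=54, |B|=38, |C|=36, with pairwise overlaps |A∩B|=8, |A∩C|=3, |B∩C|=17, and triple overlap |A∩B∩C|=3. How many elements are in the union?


|A∪B∪C| = |A|+|B|+|C| - |A∩B|-|A∩C|-|B∩C| + |A∩B∩C|
= 54+38+36 - 8-3-17 + 3
= 128 - 28 + 3
= 103

|A ∪ B ∪ C| = 103


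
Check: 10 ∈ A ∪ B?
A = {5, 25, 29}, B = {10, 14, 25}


A = {5, 25, 29}, B = {10, 14, 25}
A ∪ B = all elements in A or B
A ∪ B = {5, 10, 14, 25, 29}
Checking if 10 ∈ A ∪ B
10 is in A ∪ B → True

10 ∈ A ∪ B


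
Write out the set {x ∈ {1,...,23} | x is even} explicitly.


Checking each candidate:
Condition: even numbers in {1,...,23}
Result = {2, 4, 6, 8, 10, 12, 14, 16, 18, 20, 22}

{2, 4, 6, 8, 10, 12, 14, 16, 18, 20, 22}


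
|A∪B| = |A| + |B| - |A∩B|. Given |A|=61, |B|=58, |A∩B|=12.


|A ∪ B| = |A| + |B| - |A ∩ B|
= 61 + 58 - 12
= 107

|A ∪ B| = 107


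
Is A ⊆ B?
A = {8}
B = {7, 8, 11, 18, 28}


A ⊆ B means every element of A is in B.
All elements of A are in B.
So A ⊆ B.

Yes, A ⊆ B


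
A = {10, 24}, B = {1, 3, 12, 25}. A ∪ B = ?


A ∪ B = all elements in A or B (or both)
A = {10, 24}
B = {1, 3, 12, 25}
A ∪ B = {1, 3, 10, 12, 24, 25}

A ∪ B = {1, 3, 10, 12, 24, 25}


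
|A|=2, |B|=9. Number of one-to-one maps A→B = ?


An injection sends each of |A| = 2 inputs to a distinct output in B.
# injections = |B|·(|B|-1)·…·(|B|-|A|+1) = 9! / (9 - 2)!
= 9 × 8
= 72

Number of injections = 72


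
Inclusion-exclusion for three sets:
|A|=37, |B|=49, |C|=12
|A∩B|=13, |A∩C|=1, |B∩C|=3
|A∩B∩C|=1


|A∪B∪C| = |A|+|B|+|C| - |A∩B|-|A∩C|-|B∩C| + |A∩B∩C|
= 37+49+12 - 13-1-3 + 1
= 98 - 17 + 1
= 82

|A ∪ B ∪ C| = 82


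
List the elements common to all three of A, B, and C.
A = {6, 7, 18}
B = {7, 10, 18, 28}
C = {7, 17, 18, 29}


A ∩ B = {7, 18}
(A ∩ B) ∩ C = {7, 18}

A ∩ B ∩ C = {7, 18}


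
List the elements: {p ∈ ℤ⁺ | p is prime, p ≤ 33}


Checking each candidate:
Condition: primes ≤ 33
Result = {2, 3, 5, 7, 11, 13, 17, 19, 23, 29, 31}

{2, 3, 5, 7, 11, 13, 17, 19, 23, 29, 31}


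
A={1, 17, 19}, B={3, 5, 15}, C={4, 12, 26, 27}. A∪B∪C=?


A ∪ B = {1, 3, 5, 15, 17, 19}
(A ∪ B) ∪ C = {1, 3, 4, 5, 12, 15, 17, 19, 26, 27}

A ∪ B ∪ C = {1, 3, 4, 5, 12, 15, 17, 19, 26, 27}


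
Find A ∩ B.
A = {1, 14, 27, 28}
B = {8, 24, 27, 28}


A ∩ B = elements in both A and B
A = {1, 14, 27, 28}
B = {8, 24, 27, 28}
A ∩ B = {27, 28}

A ∩ B = {27, 28}


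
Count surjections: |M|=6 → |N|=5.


n = |M| = 6, k = |N| = 5. Surjections via inclusion-exclusion:
S(n,k) = Σ(-1)^i × C(k,i) × (k-i)^n, i=0 to k
i=0: (-1)^0×C(5,0)×5^6 = 15625
i=1: (-1)^1×C(5,1)×4^6 = -20480
i=2: (-1)^2×C(5,2)×3^6 = 7290
i=3: (-1)^3×C(5,3)×2^6 = -640
i=4: (-1)^4×C(5,4)×1^6 = 5
i=5: (-1)^5×C(5,5)×0^6 = 0
Total = 1800

Number of surjections = 1800


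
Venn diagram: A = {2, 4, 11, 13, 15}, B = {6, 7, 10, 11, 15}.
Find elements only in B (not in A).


A = {2, 4, 11, 13, 15}
B = {6, 7, 10, 11, 15}
Region: only in B (not in A)
Elements: {6, 7, 10}

Elements only in B (not in A): {6, 7, 10}


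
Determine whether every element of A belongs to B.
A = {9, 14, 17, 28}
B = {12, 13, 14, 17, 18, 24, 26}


A ⊆ B means every element of A is in B.
Elements in A not in B: {9, 28}
So A ⊄ B.

No, A ⊄ B


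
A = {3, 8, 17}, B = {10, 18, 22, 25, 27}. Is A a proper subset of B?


A ⊂ B requires: A ⊆ B AND A ≠ B.
A ⊆ B? No
A ⊄ B, so A is not a proper subset.

No, A is not a proper subset of B


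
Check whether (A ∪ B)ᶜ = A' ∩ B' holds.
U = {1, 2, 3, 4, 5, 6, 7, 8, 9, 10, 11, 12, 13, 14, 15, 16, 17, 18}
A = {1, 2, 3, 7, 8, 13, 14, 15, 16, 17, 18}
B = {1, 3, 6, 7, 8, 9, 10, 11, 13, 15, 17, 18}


LHS: A ∪ B = {1, 2, 3, 6, 7, 8, 9, 10, 11, 13, 14, 15, 16, 17, 18}
(A ∪ B)' = U \ (A ∪ B) = {4, 5, 12}
A' = {4, 5, 6, 9, 10, 11, 12}, B' = {2, 4, 5, 12, 14, 16}
Claimed RHS: A' ∩ B' = {4, 5, 12}
Identity is VALID: LHS = RHS = {4, 5, 12} ✓

Identity is valid. (A ∪ B)' = A' ∩ B' = {4, 5, 12}


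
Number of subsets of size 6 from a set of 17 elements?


C(n,k) = n! / (k!(n-k)!)
C(17,6) = 17! / (6!11!)
= 12376

C(17,6) = 12376


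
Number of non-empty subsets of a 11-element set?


Total subsets = 2^n = 2^11 = 2048
Non-empty subsets exclude the empty set: 2^n - 1
= 2048 - 1
= 2047

Number of non-empty subsets = 2047


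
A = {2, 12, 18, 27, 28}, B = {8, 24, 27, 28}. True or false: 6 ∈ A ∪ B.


A = {2, 12, 18, 27, 28}, B = {8, 24, 27, 28}
A ∪ B = all elements in A or B
A ∪ B = {2, 8, 12, 18, 24, 27, 28}
Checking if 6 ∈ A ∪ B
6 is not in A ∪ B → False

6 ∉ A ∪ B


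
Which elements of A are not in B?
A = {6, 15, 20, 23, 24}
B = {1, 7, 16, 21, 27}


A \ B = elements in A but not in B
A = {6, 15, 20, 23, 24}
B = {1, 7, 16, 21, 27}
Remove from A any elements in B
A \ B = {6, 15, 20, 23, 24}

A \ B = {6, 15, 20, 23, 24}


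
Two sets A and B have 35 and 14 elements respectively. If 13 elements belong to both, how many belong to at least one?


|A ∪ B| = |A| + |B| - |A ∩ B|
= 35 + 14 - 13
= 36

|A ∪ B| = 36


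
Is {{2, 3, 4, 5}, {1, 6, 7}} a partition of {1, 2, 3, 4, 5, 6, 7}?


A partition requires: (1) non-empty parts, (2) pairwise disjoint, (3) union = U
Parts: {2, 3, 4, 5}, {1, 6, 7}
Union of parts: {1, 2, 3, 4, 5, 6, 7}
U = {1, 2, 3, 4, 5, 6, 7}
All non-empty? True
Pairwise disjoint? True
Covers U? True

Yes, valid partition


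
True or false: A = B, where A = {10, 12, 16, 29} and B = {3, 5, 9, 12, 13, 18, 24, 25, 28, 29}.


Two sets are equal iff they have exactly the same elements.
A = {10, 12, 16, 29}
B = {3, 5, 9, 12, 13, 18, 24, 25, 28, 29}
Differences: {3, 5, 9, 10, 13, 16, 18, 24, 25, 28}
A ≠ B

No, A ≠ B
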